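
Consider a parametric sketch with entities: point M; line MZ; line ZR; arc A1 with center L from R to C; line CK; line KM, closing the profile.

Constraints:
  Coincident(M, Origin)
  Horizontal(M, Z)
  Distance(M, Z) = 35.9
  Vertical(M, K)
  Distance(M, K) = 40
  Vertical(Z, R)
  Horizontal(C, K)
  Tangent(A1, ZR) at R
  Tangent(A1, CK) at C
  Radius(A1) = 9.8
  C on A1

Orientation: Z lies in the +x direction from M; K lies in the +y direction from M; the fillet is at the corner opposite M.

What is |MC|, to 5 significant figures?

47.762

M is at the origin; MZ is horizontal with |MZ| = 35.9 and Z on the +x side, so Z = (35.900, 0.0000). M and K share the same x with |MK| = 40.0 and K on the +y side, so K = (0.0000, 40.000). The virtual corner opposite M is at (35.900, 40.000). Tangency of A1 to ZR means the radius LR is perpendicular to ZR and since A1 is tangent to CK there, LC ⟂ CK, with radius 9.8, so the center L sits 9.8 in from both sides at L = (26.100, 30.200). That places the tangent points at R = (35.900, 30.200) on ZR and C = (26.100, 40.000) on CK. Then |MC| = |C − M| = 47.762.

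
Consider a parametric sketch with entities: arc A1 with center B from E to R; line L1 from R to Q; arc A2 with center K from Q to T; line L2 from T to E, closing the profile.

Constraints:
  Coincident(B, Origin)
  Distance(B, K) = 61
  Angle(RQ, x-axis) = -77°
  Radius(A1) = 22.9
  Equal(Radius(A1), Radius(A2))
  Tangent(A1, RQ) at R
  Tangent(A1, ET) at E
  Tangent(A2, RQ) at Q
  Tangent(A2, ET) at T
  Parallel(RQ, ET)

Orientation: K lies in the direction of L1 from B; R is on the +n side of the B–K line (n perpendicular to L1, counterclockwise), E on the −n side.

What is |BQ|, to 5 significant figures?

65.157

The slot axis is L1's direction at -77.0°, so u = (cos -77.0°, sin -77.0°) = (0.22495, -0.97437) and n = (−sin -77.0°, cos -77.0°) = (0.97437, 0.22495). B is at the origin and K lies 61.0 along u from B, so K = 61.0·u = (13.722, -59.437). Tangency of A1 to both parallel lines with radius 22.9 puts R and E at B ± 22.9·n: R = (22.313, 5.1514), E = (-22.313, -5.1514). Equal radii place Q and T the same way about K: Q = K + 22.9·n = (36.035, -54.285), T = K − 22.9·n = (-8.5911, -64.588). Then |BQ| = |Q − B| = 65.157.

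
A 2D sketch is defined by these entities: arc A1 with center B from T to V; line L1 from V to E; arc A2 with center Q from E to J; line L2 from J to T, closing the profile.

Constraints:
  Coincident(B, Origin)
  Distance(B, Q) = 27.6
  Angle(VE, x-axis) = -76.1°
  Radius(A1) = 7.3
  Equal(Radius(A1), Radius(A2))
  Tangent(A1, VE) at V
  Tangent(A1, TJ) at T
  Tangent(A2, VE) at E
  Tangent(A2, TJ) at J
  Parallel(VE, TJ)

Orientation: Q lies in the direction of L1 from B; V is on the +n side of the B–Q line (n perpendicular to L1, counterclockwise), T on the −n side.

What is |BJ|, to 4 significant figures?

28.55

Tangency of A1 to both parallel lines with radius 7.3 puts V and T at B ± 7.3·n: V = (7.086, 1.754), T = (-7.086, -1.754). Equal radii place E and J the same way about Q: E = Q + 7.3·n = (13.72, -25.04), J = Q − 7.3·n = (-0.4559, -28.55). Then |BJ| = |J − B| = 28.55.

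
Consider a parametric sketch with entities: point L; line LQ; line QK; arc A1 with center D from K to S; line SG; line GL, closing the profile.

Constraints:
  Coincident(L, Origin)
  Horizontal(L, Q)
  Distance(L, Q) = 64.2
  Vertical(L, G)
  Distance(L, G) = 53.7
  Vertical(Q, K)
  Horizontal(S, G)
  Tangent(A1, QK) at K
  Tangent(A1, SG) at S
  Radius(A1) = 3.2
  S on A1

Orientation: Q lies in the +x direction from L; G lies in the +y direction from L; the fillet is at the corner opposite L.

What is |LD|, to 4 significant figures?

79.19

L and G share the same x with |LG| = 53.7 and G on the +y side, so G = (0.000, 53.70). The virtual corner opposite L is at (64.20, 53.70). Tangency of A1 to QK means the radius DK is perpendicular to QK and the tangent condition forces DS to be normal to SG, with radius 3.2, so the center D sits 3.2 in from both sides at D = (61.00, 50.50). Then |LD| = |D − L| = 79.19.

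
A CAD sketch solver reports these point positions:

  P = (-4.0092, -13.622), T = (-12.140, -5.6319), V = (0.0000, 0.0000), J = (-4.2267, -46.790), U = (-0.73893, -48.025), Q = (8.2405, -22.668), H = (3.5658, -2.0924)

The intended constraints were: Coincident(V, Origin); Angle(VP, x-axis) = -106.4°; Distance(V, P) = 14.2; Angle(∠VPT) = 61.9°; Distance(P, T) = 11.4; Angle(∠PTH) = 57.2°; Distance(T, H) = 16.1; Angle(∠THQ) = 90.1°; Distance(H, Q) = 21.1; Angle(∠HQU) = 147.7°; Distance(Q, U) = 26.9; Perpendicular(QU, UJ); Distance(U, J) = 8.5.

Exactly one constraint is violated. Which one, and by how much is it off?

Distance(U, J) = 8.5 — off by 4.80.

V = (0.00, 0.00) ✓; VP at -106.4° ✓; |VP| = 14.20 ✓; ∠VPT = 61.90° ✓; |PT| = 11.40 ✓; ∠PTH = 57.20° ✓; |TH| = 16.10 ✓; ∠THQ = 90.10° ✓; |HQ| = 21.10 ✓; ∠HQU = 147.7° ✓; |QU| = 26.90 ✓; ∠(QU, UJ) = 90.00° ✓; |UJ| = 3.700 ✗.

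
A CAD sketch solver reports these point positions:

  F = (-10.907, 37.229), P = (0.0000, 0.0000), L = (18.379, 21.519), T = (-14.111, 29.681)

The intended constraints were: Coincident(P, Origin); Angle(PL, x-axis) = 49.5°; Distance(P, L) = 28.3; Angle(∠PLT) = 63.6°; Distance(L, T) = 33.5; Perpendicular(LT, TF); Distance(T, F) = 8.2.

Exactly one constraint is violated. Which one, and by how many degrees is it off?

Perpendicular(LT, TF) — off by 8.90°.

P = (0.00, 0.00) ✓; PL at 49.50° ✓; |PL| = 28.30 ✓; ∠PLT = 63.60° ✓; |LT| = 33.50 ✓; ∠(LT, TF) = 98.90° ✗; |TF| = 8.200 ✓.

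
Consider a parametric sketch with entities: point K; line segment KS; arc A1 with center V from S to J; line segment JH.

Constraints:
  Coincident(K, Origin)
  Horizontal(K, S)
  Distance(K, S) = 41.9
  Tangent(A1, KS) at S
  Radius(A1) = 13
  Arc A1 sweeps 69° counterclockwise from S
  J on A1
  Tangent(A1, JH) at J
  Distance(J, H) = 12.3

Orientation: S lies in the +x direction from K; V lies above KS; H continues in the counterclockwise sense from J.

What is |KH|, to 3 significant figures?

61.7

K is at the origin; KS is horizontal with |KS| = 41.9 and S on the +x side, so S = (41.9, 0.00). Since A1 is tangent to KS there, VS ⟂ KS, so V = S + (0, 13) = (41.9, 13.0). On A1, S sits at bearing -90° from V; a 69° counterclockwise sweep puts J at bearing -21°, so J = V + 13.0·(cos -21°, sin -21°) = (54.0, 8.34). The tangent condition forces VJ to be normal to JH, so JH runs along (−sin -21°, cos -21°); with |JH| = 12.3, H = (58.4, 19.8). Then |KH| = |H − K| = 61.7.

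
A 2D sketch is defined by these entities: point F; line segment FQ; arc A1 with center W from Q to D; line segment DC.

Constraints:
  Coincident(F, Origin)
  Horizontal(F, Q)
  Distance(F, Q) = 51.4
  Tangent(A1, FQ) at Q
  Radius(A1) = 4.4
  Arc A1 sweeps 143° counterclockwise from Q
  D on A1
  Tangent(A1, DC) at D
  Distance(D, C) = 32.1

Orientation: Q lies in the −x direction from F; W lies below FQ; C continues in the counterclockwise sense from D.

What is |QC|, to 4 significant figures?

35.64

On A1, Q sits at bearing 90° from W; a 143° counterclockwise sweep puts D at bearing 233°, so D = W + 4.4·(cos 233°, sin 233°) = (-54.05, -7.914). The tangent condition forces WD to be normal to DC, so DC runs along (−sin 233°, cos 233°); with |DC| = 32.1, C = (-28.41, -27.23). Then |QC| = |C − Q| = 35.64.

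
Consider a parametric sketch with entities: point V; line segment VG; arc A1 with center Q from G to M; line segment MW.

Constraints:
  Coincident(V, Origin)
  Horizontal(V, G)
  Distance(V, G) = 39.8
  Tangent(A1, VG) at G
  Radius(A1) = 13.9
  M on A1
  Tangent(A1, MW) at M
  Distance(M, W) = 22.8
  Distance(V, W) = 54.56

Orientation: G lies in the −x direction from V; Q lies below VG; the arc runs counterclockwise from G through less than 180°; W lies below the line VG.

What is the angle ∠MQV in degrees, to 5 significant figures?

161.11°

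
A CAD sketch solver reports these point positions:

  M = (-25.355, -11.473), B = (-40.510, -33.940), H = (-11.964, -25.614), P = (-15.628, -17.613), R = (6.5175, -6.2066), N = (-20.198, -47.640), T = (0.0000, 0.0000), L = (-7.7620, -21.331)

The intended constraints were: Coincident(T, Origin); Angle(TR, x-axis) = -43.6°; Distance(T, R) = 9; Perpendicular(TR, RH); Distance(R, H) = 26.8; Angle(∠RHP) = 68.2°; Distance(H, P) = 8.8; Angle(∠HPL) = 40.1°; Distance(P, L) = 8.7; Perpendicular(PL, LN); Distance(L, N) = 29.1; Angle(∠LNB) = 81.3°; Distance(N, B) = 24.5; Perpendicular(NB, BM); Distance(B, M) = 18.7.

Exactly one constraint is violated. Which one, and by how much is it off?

Distance(B, M) = 18.7 — off by 8.40.

T = (0.00, 0.00) ✓; TR at -43.60° ✓; |TR| = 9.000 ✓; ∠(TR, RH) = 90.00° ✓; |RH| = 26.80 ✓; ∠RHP = 68.21° ✓; |HP| = 8.800 ✓; ∠HPL = 40.10° ✓; |PL| = 8.700 ✓; ∠(PL, LN) = 90.00° ✓; |LN| = 29.10 ✓; ∠LNB = 81.30° ✓; |NB| = 24.50 ✓; ∠(NB, BM) = 90.00° ✓; |BM| = 27.10 ✗.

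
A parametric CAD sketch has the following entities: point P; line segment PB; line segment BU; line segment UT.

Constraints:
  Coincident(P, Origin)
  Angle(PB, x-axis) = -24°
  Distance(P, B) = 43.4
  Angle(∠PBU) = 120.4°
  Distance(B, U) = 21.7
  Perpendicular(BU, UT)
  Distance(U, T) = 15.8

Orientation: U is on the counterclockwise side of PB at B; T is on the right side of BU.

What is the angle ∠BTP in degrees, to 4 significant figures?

14.58°

∠PBU = 120.4°, so BU runs at -24.0° + (180° − 120.4°) = 35.60° from the x-axis; with |BU| = 21.7, U = B + 21.7·(cos 35.60°, sin 35.60°) = (57.29, -5.020). BU is perpendicular to UT; with |UT| = 15.8 on the right of BU, T = U + 15.8·(0.5821, -0.8131) = (66.49, -17.87). Then cos ∠BTP = TB·TP / (|TB||TP|), giving 14.58°.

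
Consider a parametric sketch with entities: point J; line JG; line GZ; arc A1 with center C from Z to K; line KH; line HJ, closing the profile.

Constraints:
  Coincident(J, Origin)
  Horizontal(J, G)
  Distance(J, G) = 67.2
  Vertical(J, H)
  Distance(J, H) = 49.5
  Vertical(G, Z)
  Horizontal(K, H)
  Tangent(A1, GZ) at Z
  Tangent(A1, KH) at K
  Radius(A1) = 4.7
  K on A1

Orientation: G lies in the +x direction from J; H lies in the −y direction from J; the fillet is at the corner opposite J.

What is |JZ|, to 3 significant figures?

80.8

J is at the origin; J and G share the same y with |JG| = 67.2 and G on the +x side, so G = (67.2, 0.00). J and H share the same x with |JH| = 49.5 and H on the −y side, so H = (0.00, -49.5). The virtual corner opposite J is at (67.2, -49.5). The tangent condition forces CZ to be normal to GZ and since A1 is tangent to KH there, CK ⟂ KH, with radius 4.7, so the center C sits 4.7 in from both sides at C = (62.5, -44.8). That places the tangent points at Z = (67.2, -44.8) on GZ and K = (62.5, -49.5) on KH. Then |JZ| = |Z − J| = 80.8.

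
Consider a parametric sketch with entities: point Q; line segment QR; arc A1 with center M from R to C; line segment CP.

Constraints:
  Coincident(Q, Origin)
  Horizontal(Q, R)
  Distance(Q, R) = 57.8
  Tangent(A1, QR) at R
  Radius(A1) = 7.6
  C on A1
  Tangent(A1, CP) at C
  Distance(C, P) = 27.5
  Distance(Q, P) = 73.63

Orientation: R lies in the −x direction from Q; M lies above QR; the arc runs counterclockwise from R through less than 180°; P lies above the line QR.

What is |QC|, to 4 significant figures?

52.41

Checks: Q = (0.00, 0.00) ✓; |MC| = 7.600 ✓; ∠(MC, CP) = 90.00° ✓; |CP| = 27.50 ✓; |QP| = 73.63 ✓.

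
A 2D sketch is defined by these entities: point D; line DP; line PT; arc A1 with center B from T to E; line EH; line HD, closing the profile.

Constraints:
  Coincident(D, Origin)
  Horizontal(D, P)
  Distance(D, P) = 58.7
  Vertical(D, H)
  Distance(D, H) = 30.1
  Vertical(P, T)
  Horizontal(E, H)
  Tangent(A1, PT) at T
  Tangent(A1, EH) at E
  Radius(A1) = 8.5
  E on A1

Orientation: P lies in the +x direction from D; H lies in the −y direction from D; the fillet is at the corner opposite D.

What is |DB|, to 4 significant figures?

54.65

D is at the origin; DP is horizontal with |DP| = 58.7 and P on the +x side, so P = (58.70, 0.000). D and H share the same x with |DH| = 30.1 and H on the −y side, so H = (0.000, -30.10). The virtual corner opposite D is at (58.70, -30.10). A1 meets PT tangentially, so BT is at right angles to PT and since A1 is tangent to EH there, BE ⟂ EH, with radius 8.5, so the center B sits 8.5 in from both sides at B = (50.20, -21.60). Then |DB| = |B − D| = 54.65.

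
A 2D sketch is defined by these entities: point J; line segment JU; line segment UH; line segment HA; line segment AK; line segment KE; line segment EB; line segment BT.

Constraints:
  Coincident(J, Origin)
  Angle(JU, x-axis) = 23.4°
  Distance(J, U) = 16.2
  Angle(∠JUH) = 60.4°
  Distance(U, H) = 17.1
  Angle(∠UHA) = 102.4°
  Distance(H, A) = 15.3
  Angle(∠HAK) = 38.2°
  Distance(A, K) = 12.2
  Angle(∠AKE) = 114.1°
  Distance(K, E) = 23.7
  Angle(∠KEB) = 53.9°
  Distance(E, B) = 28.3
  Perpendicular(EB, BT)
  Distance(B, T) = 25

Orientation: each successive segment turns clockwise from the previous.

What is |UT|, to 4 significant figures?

26.86

J is at the origin; JU runs at 23.4° with length 16.2, so U = (14.87, 6.434). ∠JUH = 60.4° gives UH at -96.20° from the x-axis; with |UH| = 17.1, H = (13.02, -10.57). ∠UHA = 102.4° gives HA at -173.8° from the x-axis; with |HA| = 15.3, A = (-2.190, -12.22). ∠HAK = 38.2° gives AK at 44.40° from the x-axis; with |AK| = 12.2, K = (6.527, -3.683). ∠AKE = 114.1° gives KE at -21.50° from the x-axis; with |KE| = 23.7, E = (28.58, -12.37). ∠KEB = 53.9° gives EB at -147.6° from the x-axis; with |EB| = 28.3, B = (4.683, -27.53). EB is perpendicular to BT, so BT runs at 122.4°; with |BT| = 25.0, T = (-8.712, -6.424). Then |UT| = |T − U| = 26.86.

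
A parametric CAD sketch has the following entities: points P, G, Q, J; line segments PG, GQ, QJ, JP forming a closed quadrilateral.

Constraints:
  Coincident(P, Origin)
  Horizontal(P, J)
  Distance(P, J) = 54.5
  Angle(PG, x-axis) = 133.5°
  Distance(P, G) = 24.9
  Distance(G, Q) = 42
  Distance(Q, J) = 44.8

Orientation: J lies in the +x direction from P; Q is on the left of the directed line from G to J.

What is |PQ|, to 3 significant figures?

38.8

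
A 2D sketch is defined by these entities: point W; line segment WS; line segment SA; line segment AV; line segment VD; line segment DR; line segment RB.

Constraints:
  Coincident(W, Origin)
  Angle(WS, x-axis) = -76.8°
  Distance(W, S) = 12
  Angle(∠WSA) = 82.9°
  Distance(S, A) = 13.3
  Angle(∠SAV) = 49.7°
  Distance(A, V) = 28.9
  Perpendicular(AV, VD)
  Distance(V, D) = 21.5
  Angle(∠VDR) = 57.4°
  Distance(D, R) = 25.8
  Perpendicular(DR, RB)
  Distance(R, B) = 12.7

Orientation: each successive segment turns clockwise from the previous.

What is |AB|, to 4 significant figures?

14.35

W is at the origin; WS runs at -76.8° with length 12.0, so S = (2.740, -11.68). ∠WSA = 82.9° gives SA at -173.9° from the x-axis; with |SA| = 13.3, A = (-10.48, -13.10). ∠SAV = 49.7° gives AV at 55.80° from the x-axis; with |AV| = 28.9, V = (5.760, 10.81). AV ⟂ VD, so VD runs at -34.20°; with |VD| = 21.5, D = (23.54, -1.278). ∠VDR = 57.4° gives DR at -156.8° from the x-axis; with |DR| = 25.8, R = (-0.1717, -11.44). The perpendicularity gives RB at right angles to DR, so RB runs at 113.2°; with |RB| = 12.7, B = (-5.175, 0.2309). Then |AB| = |B − A| = 14.35.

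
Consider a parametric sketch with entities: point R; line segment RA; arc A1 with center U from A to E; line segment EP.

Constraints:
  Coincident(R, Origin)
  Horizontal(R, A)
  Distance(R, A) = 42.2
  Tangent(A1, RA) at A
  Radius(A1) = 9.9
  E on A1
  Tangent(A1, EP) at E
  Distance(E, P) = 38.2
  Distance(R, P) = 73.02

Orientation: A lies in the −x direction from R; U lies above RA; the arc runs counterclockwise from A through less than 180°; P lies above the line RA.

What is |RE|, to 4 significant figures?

37.48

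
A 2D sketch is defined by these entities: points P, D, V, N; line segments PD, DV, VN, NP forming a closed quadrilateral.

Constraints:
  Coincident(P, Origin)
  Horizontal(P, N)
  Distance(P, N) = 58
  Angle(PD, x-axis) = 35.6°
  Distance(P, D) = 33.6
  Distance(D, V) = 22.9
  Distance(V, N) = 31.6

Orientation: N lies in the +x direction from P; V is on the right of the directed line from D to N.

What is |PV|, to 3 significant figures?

26.8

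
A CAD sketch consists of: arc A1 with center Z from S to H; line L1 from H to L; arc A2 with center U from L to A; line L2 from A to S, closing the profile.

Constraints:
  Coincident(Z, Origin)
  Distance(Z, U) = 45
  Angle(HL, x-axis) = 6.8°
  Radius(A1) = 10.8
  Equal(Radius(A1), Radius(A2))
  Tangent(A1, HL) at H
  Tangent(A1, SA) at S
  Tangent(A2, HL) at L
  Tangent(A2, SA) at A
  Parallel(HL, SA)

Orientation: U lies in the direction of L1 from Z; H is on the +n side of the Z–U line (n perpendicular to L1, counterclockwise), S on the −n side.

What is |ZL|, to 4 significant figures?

46.28

Tangency of A1 to both parallel lines with radius 10.8 puts H and S at Z ± 10.8·n: H = (-1.279, 10.72), S = (1.279, -10.72). Equal radii place L and A the same way about U: L = U + 10.8·n = (43.40, 16.05), A = U − 10.8·n = (45.96, -5.396). Then |ZL| = |L − Z| = 46.28.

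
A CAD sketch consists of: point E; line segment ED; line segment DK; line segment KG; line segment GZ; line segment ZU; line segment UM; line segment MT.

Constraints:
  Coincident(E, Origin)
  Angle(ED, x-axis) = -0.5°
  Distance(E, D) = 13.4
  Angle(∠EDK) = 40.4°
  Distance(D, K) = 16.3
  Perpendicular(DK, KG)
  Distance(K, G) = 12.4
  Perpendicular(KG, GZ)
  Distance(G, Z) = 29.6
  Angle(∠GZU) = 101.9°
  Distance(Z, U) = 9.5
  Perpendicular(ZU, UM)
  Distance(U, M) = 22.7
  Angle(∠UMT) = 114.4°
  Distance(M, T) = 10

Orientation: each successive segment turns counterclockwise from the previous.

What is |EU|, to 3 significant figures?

26.1

E is at the origin; ED runs at -0.5° with length 13.4, so D = (13.4, -0.117). ∠EDK = 40.4° gives DK at 139° from the x-axis; with |DK| = 16.3, K = (1.08, 10.6). DK is perpendicular to KG, so KG runs at -131°; with |KG| = 12.4, G = (-7.04, 1.18). KG is perpendicular to GZ, so GZ runs at -40.9°; with |GZ| = 29.6, Z = (15.3, -18.2). ∠GZU = 101.9° gives ZU at 37.2° from the x-axis; with |ZU| = 9.5, U = (22.9, -12.5). Then |EU| = |U − E| = 26.1.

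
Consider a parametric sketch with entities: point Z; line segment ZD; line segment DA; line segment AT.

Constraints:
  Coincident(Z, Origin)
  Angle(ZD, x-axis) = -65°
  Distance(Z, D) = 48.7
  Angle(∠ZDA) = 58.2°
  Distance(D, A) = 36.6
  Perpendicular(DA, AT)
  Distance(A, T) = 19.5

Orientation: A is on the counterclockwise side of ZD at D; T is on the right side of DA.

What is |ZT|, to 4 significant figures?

61.86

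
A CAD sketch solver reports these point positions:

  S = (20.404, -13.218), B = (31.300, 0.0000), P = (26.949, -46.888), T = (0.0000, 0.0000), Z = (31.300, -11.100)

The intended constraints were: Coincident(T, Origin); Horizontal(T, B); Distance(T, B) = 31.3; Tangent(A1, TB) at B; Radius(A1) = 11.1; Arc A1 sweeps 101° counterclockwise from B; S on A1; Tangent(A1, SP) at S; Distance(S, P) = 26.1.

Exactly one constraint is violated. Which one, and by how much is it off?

Distance(S, P) = 26.1 — off by 8.20.

T = (0.00, 0.00) ✓; T.y = 0.00, B.y = 0.00 ✓; |TB| = 31.30 ✓; ∠(ZB, BT) = 90.00° ✓; |ZB| = 11.10 ✓; bearing(Z→S) − bearing(Z→B) = 101.0° ✓; |ZS| = 11.10 ✓; ∠(ZS, SP) = 90.00° ✓; |SP| = 34.30 ✗.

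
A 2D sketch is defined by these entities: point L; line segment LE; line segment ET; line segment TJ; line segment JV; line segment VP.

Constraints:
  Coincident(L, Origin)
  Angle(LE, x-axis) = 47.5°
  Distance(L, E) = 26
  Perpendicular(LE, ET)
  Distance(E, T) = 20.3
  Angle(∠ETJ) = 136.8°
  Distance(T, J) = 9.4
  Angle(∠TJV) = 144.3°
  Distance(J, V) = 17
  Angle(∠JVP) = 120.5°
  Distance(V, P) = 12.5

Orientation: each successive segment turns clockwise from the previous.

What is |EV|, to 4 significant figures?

38.21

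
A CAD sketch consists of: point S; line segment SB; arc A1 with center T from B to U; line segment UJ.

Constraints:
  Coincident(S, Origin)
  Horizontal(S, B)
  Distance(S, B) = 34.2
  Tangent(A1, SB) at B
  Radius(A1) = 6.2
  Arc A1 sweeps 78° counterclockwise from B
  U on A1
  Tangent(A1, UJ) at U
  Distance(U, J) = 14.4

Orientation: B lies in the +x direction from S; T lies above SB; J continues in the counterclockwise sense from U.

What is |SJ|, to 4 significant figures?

47.25

On A1, B sits at bearing -90° from T; a 78° counterclockwise sweep puts U at bearing -12°, so U = T + 6.2·(cos -12°, sin -12°) = (40.26, 4.911). A1 meets UJ tangentially, so TU is at right angles to UJ, so UJ runs along (−sin -12°, cos -12°); with |UJ| = 14.4, J = (43.26, 19.00). Then |SJ| = |J − S| = 47.25.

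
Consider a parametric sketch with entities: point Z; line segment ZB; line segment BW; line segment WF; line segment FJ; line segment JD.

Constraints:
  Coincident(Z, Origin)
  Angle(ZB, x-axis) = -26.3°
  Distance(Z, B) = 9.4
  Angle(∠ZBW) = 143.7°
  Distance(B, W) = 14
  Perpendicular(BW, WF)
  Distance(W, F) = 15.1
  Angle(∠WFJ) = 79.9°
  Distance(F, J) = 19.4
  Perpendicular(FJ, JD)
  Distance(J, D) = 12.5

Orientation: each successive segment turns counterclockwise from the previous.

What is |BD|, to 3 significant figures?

2.97

Z is at the origin; ZB runs at -26.3° with length 9.4, so B = (8.43, -4.16). ∠ZBW = 143.7° gives BW at 10.0° from the x-axis; with |BW| = 14.0, W = (22.2, -1.73). BW is perpendicular to WF, so WF runs at 100°; with |WF| = 15.1, F = (19.6, 13.1). ∠WFJ = 79.9° gives FJ at -160° from the x-axis; with |FJ| = 19.4, J = (1.37, 6.47). FJ is perpendicular to JD, so JD runs at -69.9°; with |JD| = 12.5, D = (5.67, -5.27). Then |BD| = |D − B| = 2.97.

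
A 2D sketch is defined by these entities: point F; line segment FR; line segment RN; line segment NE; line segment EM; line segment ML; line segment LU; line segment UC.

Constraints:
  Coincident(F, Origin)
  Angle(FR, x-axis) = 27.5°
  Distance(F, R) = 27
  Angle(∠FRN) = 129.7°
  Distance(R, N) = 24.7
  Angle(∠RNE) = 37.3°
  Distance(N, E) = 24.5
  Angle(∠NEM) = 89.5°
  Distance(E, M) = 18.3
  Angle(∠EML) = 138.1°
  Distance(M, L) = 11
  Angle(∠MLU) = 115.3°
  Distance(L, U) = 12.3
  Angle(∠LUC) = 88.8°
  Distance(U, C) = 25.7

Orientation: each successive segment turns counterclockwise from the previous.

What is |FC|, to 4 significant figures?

34.36

∠MLU = 115.3° gives LU at 57.60° from the x-axis; with |LU| = 12.3, U = (40.05, 15.91). ∠LUC = 88.8° gives UC at 148.8° from the x-axis; with |UC| = 25.7, C = (18.07, 29.23). Then |FC| = |C − F| = 34.36.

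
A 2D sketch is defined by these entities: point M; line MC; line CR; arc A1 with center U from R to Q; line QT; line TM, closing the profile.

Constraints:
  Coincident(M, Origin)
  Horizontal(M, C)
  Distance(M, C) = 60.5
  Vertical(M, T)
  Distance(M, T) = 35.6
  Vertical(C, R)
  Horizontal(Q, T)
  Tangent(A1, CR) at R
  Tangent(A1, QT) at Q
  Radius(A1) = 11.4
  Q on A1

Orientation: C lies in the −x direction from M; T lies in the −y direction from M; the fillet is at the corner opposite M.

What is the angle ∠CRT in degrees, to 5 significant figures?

100.67°

M is at the origin; M and C share the same y with |MC| = 60.5 and C on the −x side, so C = (-60.500, 0.0000). M and T share the same x with |MT| = 35.6 and T on the −y side, so T = (0.0000, -35.600). The virtual corner opposite M is at (-60.500, -35.600). Since A1 is tangent to CR there, UR ⟂ CR and the tangent condition forces UQ to be normal to QT, with radius 11.4, so the center U sits 11.4 in from both sides at U = (-49.100, -24.200). That places the tangent points at R = (-60.500, -24.200) on CR and Q = (-49.100, -35.600) on QT. Then cos ∠CRT = RC·RT / (|RC||RT|), giving 100.67°.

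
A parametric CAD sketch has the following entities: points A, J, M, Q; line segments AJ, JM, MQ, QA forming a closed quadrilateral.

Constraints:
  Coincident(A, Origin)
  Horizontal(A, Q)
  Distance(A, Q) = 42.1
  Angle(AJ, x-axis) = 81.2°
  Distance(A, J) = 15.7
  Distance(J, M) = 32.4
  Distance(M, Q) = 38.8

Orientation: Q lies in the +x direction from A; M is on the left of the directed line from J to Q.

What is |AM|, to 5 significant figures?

45.293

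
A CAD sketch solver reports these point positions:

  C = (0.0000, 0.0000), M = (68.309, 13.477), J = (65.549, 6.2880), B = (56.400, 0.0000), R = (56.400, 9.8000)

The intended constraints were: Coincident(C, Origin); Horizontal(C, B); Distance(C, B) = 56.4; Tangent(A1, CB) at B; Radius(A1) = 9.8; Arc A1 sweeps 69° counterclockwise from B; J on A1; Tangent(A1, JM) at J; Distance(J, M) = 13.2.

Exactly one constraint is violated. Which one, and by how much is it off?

Distance(J, M) = 13.2 — off by 5.50.

C = (0.00, 0.00) ✓; C.y = 0.00, B.y = 0.00 ✓; |CB| = 56.40 ✓; ∠(RB, BC) = 90.00° ✓; |RB| = 9.800 ✓; bearing(R→J) − bearing(R→B) = 69.00° ✓; |RJ| = 9.800 ✓; ∠(RJ, JM) = 90.00° ✓; |JM| = 7.701 ✗.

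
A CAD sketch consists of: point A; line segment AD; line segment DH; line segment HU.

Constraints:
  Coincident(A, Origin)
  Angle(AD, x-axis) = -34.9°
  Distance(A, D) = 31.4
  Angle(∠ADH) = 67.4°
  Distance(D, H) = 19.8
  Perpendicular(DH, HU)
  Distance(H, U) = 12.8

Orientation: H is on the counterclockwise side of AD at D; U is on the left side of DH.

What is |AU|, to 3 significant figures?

17.9

∠ADH = 67.4°, so DH runs at -34.9° + (180° − 67.4°) = 77.7° from the x-axis; with |DH| = 19.8, H = D + 19.8·(cos 77.7°, sin 77.7°) = (30.0, 1.38). DH ⟂ HU; with |HU| = 12.8 on the left of DH, U = H + 12.8·(-0.977, 0.213) = (17.5, 4.11). Then |AU| = |U − A| = 17.9.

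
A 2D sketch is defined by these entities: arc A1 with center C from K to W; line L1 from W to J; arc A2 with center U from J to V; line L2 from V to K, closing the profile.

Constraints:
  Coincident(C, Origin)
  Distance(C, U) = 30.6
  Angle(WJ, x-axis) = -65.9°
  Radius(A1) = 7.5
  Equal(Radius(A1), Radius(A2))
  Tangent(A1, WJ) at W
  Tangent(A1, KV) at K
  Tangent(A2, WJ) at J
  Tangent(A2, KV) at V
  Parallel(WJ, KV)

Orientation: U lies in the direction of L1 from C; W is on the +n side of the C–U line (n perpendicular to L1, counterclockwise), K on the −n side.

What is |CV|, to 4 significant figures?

31.51

The slot axis is L1's direction at -65.9°, so u = (cos -65.9°, sin -65.9°) = (0.4083, -0.9128) and n = (−sin -65.9°, cos -65.9°) = (0.9128, 0.4083). C is at the origin and U lies 30.6 along u from C, so U = 30.6·u = (12.49, -27.93). Tangency of A1 to both parallel lines with radius 7.5 puts W and K at C ± 7.5·n: W = (6.846, 3.062), K = (-6.846, -3.062). Equal radii place J and V the same way about U: J = U + 7.5·n = (19.34, -24.87), V = U − 7.5·n = (5.649, -31.00). Then |CV| = |V − C| = 31.51.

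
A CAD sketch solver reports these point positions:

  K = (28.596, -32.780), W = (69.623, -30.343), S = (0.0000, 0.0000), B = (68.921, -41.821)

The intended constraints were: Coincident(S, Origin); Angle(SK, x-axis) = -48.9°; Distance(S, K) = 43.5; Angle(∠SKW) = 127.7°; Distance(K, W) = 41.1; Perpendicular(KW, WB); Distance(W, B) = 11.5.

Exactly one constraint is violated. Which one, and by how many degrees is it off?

Perpendicular(KW, WB) — off by 6.90°.

S = (0.00, 0.00) ✓; SK at -48.90° ✓; |SK| = 43.50 ✓; ∠SKW = 127.7° ✓; |KW| = 41.10 ✓; ∠(KW, WB) = 96.90° ✗; |WB| = 11.50 ✓.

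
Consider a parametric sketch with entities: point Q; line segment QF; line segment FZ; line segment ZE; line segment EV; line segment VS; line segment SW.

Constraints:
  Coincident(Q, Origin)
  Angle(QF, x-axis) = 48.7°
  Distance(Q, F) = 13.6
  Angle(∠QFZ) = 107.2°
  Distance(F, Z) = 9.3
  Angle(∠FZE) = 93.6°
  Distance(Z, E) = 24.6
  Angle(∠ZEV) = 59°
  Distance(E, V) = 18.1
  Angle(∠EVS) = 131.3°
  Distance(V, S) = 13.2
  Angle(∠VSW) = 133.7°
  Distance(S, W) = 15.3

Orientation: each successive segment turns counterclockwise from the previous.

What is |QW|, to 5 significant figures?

22.824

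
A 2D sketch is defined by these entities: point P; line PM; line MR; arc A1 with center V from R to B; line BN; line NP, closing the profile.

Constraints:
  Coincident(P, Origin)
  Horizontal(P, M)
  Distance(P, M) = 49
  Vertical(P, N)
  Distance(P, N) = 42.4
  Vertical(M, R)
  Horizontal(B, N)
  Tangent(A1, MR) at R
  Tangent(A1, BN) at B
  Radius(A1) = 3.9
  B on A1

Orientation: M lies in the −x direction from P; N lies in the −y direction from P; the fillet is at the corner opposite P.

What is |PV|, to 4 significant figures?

59.30

P is at the origin; PM is horizontal with |PM| = 49.0 and M on the −x side, so M = (-49.00, 0.000). P and N share the same x with |PN| = 42.4 and N on the −y side, so N = (0.000, -42.40). The virtual corner opposite P is at (-49.00, -42.40). The tangent condition forces VR to be normal to MR and tangency of A1 to BN means the radius VB is perpendicular to BN, with radius 3.9, so the center V sits 3.9 in from both sides at V = (-45.10, -38.50). Then |PV| = |V − P| = 59.30.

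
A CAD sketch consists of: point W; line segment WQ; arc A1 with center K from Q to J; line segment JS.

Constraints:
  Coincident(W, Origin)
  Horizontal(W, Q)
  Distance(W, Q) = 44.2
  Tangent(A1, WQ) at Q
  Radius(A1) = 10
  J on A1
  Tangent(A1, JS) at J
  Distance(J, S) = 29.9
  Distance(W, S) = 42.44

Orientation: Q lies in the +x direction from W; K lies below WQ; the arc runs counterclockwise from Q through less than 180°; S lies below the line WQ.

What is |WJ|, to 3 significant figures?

35.4

Checks: |KJ| = 10.00 ✓; ∠(KJ, JS) = 90.00° ✓; |JS| = 29.90 ✓; |WS| = 42.44 ✓.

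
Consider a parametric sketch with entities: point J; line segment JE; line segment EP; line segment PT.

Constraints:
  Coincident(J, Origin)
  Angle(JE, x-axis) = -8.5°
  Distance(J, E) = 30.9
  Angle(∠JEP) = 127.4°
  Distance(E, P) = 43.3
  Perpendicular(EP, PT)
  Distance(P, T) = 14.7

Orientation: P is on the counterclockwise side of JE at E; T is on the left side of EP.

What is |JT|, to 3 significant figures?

62.8

J is at the origin; JE runs at -8.5° with length 30.9, so E = 30.9·(cos -8.5°, sin -8.5°) = (30.6, -4.57). ∠JEP = 127.4°, so EP runs at -8.5° + (180° − 127.4°) = 44.1° from the x-axis; with |EP| = 43.3, P = E + 43.3·(cos 44.1°, sin 44.1°) = (61.7, 25.6). EP is perpendicular to PT; with |PT| = 14.7 on the left of EP, T = P + 14.7·(-0.696, 0.718) = (51.4, 36.1). Then |JT| = |T − J| = 62.8.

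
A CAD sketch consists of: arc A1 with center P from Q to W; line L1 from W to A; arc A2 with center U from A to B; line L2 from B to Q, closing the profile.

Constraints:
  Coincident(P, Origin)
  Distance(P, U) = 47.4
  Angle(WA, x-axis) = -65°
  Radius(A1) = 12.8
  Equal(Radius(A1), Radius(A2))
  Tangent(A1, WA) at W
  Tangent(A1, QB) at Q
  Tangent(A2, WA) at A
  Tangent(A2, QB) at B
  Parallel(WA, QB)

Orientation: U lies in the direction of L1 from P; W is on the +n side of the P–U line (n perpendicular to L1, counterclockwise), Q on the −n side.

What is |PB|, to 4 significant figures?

49.10

The slot axis is L1's direction at -65.0°, so u = (cos -65.0°, sin -65.0°) = (0.4226, -0.9063) and n = (−sin -65.0°, cos -65.0°) = (0.9063, 0.4226). P is at the origin and U lies 47.4 along u from P, so U = 47.4·u = (20.03, -42.96). Tangency of A1 to both parallel lines with radius 12.8 puts W and Q at P ± 12.8·n: W = (11.60, 5.410), Q = (-11.60, -5.410). Equal radii place A and B the same way about U: A = U + 12.8·n = (31.63, -37.55), B = U − 12.8·n = (8.431, -48.37). Then |PB| = |B − P| = 49.10.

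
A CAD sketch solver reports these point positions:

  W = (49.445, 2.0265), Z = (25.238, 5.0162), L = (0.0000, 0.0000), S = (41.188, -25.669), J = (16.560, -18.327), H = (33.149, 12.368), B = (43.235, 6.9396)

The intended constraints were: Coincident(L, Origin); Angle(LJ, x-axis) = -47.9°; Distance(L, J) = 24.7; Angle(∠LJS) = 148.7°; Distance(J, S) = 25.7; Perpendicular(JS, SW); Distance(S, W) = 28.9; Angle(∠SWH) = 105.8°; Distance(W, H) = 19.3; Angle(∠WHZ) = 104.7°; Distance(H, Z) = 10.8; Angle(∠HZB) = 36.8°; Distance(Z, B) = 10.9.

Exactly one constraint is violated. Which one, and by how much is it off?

Distance(Z, B) = 10.9 — off by 7.20.

L = (0.00, 0.00) ✓; LJ at -47.90° ✓; |LJ| = 24.70 ✓; ∠LJS = 148.7° ✓; |JS| = 25.70 ✓; ∠(JS, SW) = 90.00° ✓; |SW| = 28.90 ✓; ∠SWH = 105.8° ✓; |WH| = 19.30 ✓; ∠WHZ = 104.7° ✓; |HZ| = 10.80 ✓; ∠HZB = 36.80° ✓; |ZB| = 18.10 ✗.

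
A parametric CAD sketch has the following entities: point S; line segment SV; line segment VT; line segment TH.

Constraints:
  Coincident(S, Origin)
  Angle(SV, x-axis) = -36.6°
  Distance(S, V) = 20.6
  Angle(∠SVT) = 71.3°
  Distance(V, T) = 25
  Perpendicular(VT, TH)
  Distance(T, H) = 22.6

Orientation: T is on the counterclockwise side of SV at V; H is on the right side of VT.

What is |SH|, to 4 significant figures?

45.95

∠SVT = 71.3°, so VT runs at -36.6° + (180° − 71.3°) = 72.10° from the x-axis; with |VT| = 25.0, T = V + 25.0·(cos 72.10°, sin 72.10°) = (24.22, 11.51). VT is perpendicular to TH; with |TH| = 22.6 on the right of VT, H = T + 22.6·(0.9516, -0.3074) = (45.73, 4.561). Then |SH| = |H − S| = 45.95.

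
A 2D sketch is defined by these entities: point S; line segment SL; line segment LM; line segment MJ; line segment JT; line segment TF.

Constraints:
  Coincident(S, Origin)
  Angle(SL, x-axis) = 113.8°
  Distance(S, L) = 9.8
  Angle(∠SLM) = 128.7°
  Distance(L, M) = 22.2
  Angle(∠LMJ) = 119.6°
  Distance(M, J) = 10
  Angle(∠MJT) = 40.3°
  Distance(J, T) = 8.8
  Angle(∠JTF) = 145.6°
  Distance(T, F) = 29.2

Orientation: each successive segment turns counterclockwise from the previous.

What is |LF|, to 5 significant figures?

18.203

S is at the origin; SL runs at 113.8° with length 9.8, so L = (-3.9547, 8.9666). ∠SLM = 128.7° gives LM at 165.10° from the x-axis; with |LM| = 22.2, M = (-25.408, 14.675). ∠LMJ = 119.6° gives MJ at -134.50° from the x-axis; with |MJ| = 10.0, J = (-32.417, 7.5424). ∠MJT = 40.3° gives JT at 5.2000° from the x-axis; with |JT| = 8.8, T = (-23.654, 8.3400). ∠JTF = 145.6° gives TF at 39.600° from the x-axis; with |TF| = 29.2, F = (-1.1546, 26.953). Then |LF| = |F − L| = 18.203.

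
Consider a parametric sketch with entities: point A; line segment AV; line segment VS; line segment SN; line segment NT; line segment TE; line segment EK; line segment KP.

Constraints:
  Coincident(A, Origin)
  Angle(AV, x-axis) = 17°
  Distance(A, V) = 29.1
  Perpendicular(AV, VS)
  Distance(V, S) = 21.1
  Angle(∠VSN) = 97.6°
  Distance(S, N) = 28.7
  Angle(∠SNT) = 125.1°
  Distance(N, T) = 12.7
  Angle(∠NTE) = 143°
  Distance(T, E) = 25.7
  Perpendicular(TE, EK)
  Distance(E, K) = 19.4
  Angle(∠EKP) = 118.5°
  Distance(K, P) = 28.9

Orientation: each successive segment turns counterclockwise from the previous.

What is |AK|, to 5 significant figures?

14.825

∠NTE = 143.0° gives TE at -78.700° from the x-axis; with |TE| = 25.7, E = (-7.1269, -12.647). The perpendicularity gives EK at right angles to TE, so EK runs at 11.300°; with |EK| = 19.4, K = (11.897, -8.8455). Then |AK| = |K − A| = 14.825.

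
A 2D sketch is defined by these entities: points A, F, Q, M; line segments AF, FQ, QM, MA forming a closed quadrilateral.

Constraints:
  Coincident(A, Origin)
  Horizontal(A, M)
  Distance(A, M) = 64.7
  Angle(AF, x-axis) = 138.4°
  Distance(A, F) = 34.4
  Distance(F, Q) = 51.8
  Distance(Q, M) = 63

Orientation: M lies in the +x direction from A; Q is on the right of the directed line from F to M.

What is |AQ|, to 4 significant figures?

19.67

Checks: |FQ| = 51.80 ✓; |QM| = 63.00 ✓.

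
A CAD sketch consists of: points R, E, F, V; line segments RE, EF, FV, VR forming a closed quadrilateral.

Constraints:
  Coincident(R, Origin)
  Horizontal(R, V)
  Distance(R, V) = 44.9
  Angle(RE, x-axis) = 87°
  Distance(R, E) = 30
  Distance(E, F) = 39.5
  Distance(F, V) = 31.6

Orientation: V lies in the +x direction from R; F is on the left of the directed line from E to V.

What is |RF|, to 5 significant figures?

51.657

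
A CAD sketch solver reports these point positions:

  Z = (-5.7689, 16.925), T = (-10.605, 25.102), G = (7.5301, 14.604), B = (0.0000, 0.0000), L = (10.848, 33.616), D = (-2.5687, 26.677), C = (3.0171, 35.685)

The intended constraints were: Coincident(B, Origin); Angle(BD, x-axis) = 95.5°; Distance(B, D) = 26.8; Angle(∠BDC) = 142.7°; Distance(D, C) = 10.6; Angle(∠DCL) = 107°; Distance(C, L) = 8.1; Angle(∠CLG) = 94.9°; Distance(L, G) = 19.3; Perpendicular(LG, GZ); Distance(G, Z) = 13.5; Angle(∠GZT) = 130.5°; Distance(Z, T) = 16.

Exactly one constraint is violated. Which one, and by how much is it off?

Distance(Z, T) = 16 — off by 6.50.

B = (0.00, 0.00) ✓; BD at 95.50° ✓; |BD| = 26.80 ✓; ∠BDC = 142.7° ✓; |DC| = 10.60 ✓; ∠DCL = 107.0° ✓; |CL| = 8.100 ✓; ∠CLG = 94.90° ✓; |LG| = 19.30 ✓; ∠(LG, GZ) = 90.00° ✓; |GZ| = 13.50 ✓; ∠GZT = 130.5° ✓; |ZT| = 9.500 ✗.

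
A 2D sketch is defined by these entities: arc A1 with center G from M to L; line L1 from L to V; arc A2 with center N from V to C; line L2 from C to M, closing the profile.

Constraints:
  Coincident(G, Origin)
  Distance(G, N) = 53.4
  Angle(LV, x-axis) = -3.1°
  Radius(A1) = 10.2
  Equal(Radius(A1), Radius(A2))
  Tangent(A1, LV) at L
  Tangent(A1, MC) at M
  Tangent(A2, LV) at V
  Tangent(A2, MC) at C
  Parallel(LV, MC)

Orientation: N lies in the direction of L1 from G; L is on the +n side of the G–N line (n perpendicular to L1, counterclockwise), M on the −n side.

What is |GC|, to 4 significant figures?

54.37

The slot axis is L1's direction at -3.1°, so u = (cos -3.1°, sin -3.1°) = (0.9985, -0.05408) and n = (−sin -3.1°, cos -3.1°) = (0.05408, 0.9985). G is at the origin and N lies 53.4 along u from G, so N = 53.4·u = (53.32, -2.888). Tangency of A1 to both parallel lines with radius 10.2 puts L and M at G ± 10.2·n: L = (0.5516, 10.19), M = (-0.5516, -10.19). Equal radii place V and C the same way about N: V = N + 10.2·n = (53.87, 7.297), C = N − 10.2·n = (52.77, -13.07). Then |GC| = |C − G| = 54.37.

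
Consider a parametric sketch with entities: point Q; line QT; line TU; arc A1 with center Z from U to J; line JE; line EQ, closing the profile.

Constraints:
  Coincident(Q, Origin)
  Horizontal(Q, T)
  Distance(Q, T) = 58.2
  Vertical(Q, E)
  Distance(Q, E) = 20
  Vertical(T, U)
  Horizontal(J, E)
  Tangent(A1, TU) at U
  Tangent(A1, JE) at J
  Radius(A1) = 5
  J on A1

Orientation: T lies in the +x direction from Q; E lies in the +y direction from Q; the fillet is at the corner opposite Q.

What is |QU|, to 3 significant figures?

60.1

The virtual corner opposite Q is at (58.2, 20.0). Tangency of A1 to TU means the radius ZU is perpendicular to TU and since A1 is tangent to JE there, ZJ ⟂ JE, with radius 5.0, so the center Z sits 5.0 in from both sides at Z = (53.2, 15.0). That places the tangent points at U = (58.2, 15.0) on TU and J = (53.2, 20.0) on JE. Then |QU| = |U − Q| = 60.1.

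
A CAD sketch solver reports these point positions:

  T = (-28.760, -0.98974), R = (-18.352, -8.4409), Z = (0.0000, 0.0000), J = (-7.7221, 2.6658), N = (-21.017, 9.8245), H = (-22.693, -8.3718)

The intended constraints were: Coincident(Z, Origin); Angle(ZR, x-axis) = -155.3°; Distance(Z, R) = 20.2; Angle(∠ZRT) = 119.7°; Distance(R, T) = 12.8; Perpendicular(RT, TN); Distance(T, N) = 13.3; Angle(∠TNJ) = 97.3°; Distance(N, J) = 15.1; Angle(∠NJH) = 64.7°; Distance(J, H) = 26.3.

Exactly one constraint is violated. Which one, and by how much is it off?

Distance(J, H) = 26.3 — off by 7.70.

Z = (0.00, 0.00) ✓; ZR at -155.3° ✓; |ZR| = 20.20 ✓; ∠ZRT = 119.7° ✓; |RT| = 12.80 ✓; ∠(RT, TN) = 90.00° ✓; |TN| = 13.30 ✓; ∠TNJ = 97.30° ✓; |NJ| = 15.10 ✓; ∠NJH = 64.70° ✓; |JH| = 18.60 ✗.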